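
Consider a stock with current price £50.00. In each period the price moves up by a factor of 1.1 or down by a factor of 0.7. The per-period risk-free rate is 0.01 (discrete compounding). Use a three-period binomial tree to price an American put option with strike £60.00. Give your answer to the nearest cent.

£11.56

Risk-neutral probability p = (1 + 0.01 − 0.7)/(1.1 − 0.7) = 0.3100/0.4000 = 0.7750
Terminal stock prices: S_uuu = 66.55, S_uud = 42.35, S_udd = 26.95, S_ddd = 17.15
Terminal payoffs (K − S): max(-6.55, 0) = 0, max(17.65, 0) = 17.65, max(33.05, 0) = 33.05, max(42.85, 0) = 42.85
Node uu (S = 60.5): continuation = 1/1.01·[0.7750·0.0000 + 0.2250·17.6500] = 3.9319; exercise value = 0.0000 ≤ continuation, so V_uu = 3.9319
Node ud (S = 38.5): continuation = 1/1.01·[0.7750·17.6500 + 0.2250·33.0500] = 20.9059; exercise value = 21.5000 > continuation, so V_ud = 21.5000 (exercise)
Node dd (S = 24.5): continuation = 1/1.01·[0.7750·33.0500 + 0.2250·42.8500] = 34.9059; exercise value = 35.5000 > continuation, so V_dd = 35.5000 (exercise)
Node u (S = 55): continuation = 1/1.01·[0.7750·3.9319 + 0.2250·21.5000] = 7.8067; exercise value = 5.0000 ≤ continuation, so V_u = 7.8067
Node d (S = 35): continuation = 1/1.01·[0.7750·21.5000 + 0.2250·35.5000] = 24.4059; exercise value = 25.0000 > continuation, so V_d = 25.0000 (exercise)
Node 0 (S = 50): continuation = 1/1.01·[0.7750·7.8067 + 0.2250·25.0000] = 11.5596; exercise value = 10.0000 ≤ continuation, so V_0 = 11.5596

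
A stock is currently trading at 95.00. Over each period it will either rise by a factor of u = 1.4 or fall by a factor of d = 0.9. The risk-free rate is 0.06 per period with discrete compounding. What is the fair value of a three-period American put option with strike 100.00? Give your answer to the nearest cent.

9.49

Risk-neutral probability p = (1 + 0.06 − 0.9)/(1.4 − 0.9) = 0.1600/0.5000 = 0.3200
Terminal stock prices: S_uuu = 260.7, S_uud = 167.6, S_udd = 107.7, S_ddd = 69.26
Terminal payoffs (K − S): max(-160.7, 0) = 0, max(-67.58, 0) = 0, max(-7.73, 0) = 0, max(30.74, 0) = 30.74
Node uu (S = 186.2): continuation = 1/1.06·[0.3200·0.0000 + 0.6800·0.0000] = 0.0000; exercise value = 0.0000 ≤ continuation, so V_uu = 0.0000
Node ud (S = 119.7): continuation = 1/1.06·[0.3200·0.0000 + 0.6800·0.0000] = 0.0000; exercise value = 0.0000 ≤ continuation, so V_ud = 0.0000
Node dd (S = 76.95): continuation = 1/1.06·[0.3200·0.0000 + 0.6800·30.7450] = 19.7232; exercise value = 23.0500 > continuation, so V_dd = 23.0500 (exercise)
Node u (S = 133): continuation = 1/1.06·[0.3200·0.0000 + 0.6800·0.0000] = 0.0000; exercise value = 0.0000 ≤ continuation, so V_u = 0.0000
Node d (S = 85.5): continuation = 1/1.06·[0.3200·0.0000 + 0.6800·23.0500] = 14.7868; exercise value = 14.5000 ≤ continuation, so V_d = 14.7868
Node 0 (S = 95): continuation = 1/1.06·[0.3200·0.0000 + 0.6800·14.7868] = 9.4859; exercise value = 5.0000 ≤ continuation, so V_0 = 9.4859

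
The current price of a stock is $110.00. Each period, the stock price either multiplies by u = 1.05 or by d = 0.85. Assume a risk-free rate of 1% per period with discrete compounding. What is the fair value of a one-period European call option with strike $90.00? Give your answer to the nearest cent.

$20.89

Risk-neutral probability p = (1 + 0.01 − 0.85)/(1.05 − 0.85) = 0.1600/0.2000 = 0.8000
Terminal stock prices: S_u = 115.5, S_d = 93.5
Terminal payoffs (S − K): max(25.5, 0) = 25.5, max(3.5, 0) = 3.5
Node 0 (S = 110): V_0 = 1/1.01·[0.8000·25.5000 + 0.2000·3.5000] = 20.8911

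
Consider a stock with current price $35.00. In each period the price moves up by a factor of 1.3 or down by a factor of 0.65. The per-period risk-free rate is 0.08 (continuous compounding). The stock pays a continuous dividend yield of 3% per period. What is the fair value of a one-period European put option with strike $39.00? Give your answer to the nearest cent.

$5.74

Per-period risk-free factor R = e^0.08 = 1.0833; dividend-adjusted growth = e^(0.08−0.03) = 1.0513.
Risk-neutral probability p = (1.0513 − 0.65)/(1.3 − 0.65) = 0.4013/0.6500 = 0.6173
Terminal stock prices: S_u = 45.5, S_d = 22.75
Terminal payoffs (K − S): max(-6.5, 0) = 0, max(16.25, 0) = 16.25
Node 0 (S = 35): V_0 = e^(−0.08)·[0.6173·0.0000 + 0.3827·16.2500] = 5.7401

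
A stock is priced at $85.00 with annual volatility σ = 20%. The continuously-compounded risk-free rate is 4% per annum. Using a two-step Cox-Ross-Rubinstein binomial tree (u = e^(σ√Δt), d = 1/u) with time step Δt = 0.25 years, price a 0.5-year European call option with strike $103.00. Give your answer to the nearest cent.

$0.22

CRR parameters: u = e^(σ√Δt) = e^(0.2·√0.25) = 1.1052, d = 1/u = 0.9048
Per-period rate: rΔt = 0.04·0.25 = 0.01, so R = e^0.01 = 1.0101
Risk-neutral probability p = (e^0.01 − 0.9048)/(1.1052 − 0.9048) = 0.1052/0.2003 = 0.5252
Terminal stock prices: S_uu = 103.8, S_ud = 85, S_dd = 69.59
Terminal payoffs (S − K): max(0.8192, 0) = 0.8192, max(-18, 0) = 0, max(-33.41, 0) = 0
Node u (S = 93.94): V_u = e^(−0.01)·[0.5252·0.8192 + 0.4748·0.0000] = 0.4260
Node d (S = 76.91): V_d = e^(−0.01)·[0.5252·0.0000 + 0.4748·0.0000] = 0.0000
Node 0 (S = 85): V_0 = e^(−0.01)·[0.5252·0.4260 + 0.4748·0.0000] = 0.2215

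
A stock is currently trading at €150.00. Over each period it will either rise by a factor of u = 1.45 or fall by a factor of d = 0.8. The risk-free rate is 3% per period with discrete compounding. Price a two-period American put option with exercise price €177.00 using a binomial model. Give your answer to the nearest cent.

Risk-neutral probability p = (1 + 0.03 − 0.8)/(1.45 − 0.8) = 0.2300/0.6500 = 0.3538
Terminal stock prices: S_uu = 315.4, S_ud = 174, S_dd = 96
Terminal payoffs (K − S): max(-138.4, 0) = 0, max(3, 0) = 3, max(81, 0) = 81
Node u (S = 217.5): continuation = 1/1.03·[0.3538·0.0000 + 0.6462·3.0000] = 1.8820; exercise value = 0.0000 ≤ continuation, so V_u = 1.8820
Node d (S = 120): continuation = 1/1.03·[0.3538·3.0000 + 0.6462·81.0000] = 51.8447; exercise value = 57.0000 > continuation, so V_d = 57.0000 (exercise)
Node 0 (S = 150): continuation = 1/1.03·[0.3538·1.8820 + 0.6462·57.0000] = 36.4046; exercise value = 27.0000 ≤ continuation, so V_0 = 36.4046

€36.40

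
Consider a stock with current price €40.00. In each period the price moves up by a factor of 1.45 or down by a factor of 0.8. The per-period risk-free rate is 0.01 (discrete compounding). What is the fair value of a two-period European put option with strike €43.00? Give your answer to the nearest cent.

Risk-neutral probability p = (1 + 0.01 − 0.8)/(1.45 − 0.8) = 0.2100/0.6500 = 0.3231
Terminal stock prices: S_uu = 84.1, S_ud = 46.4, S_dd = 25.6
Terminal payoffs (K − S): max(-41.1, 0) = 0, max(-3.4, 0) = 0, max(17.4, 0) = 17.4
Node u (S = 58): V_u = 1/1.01·[0.3231·0.0000 + 0.6769·0.0000] = 0.0000
Node d (S = 32): V_d = 1/1.01·[0.3231·0.0000 + 0.6769·17.4000] = 11.6618
Node 0 (S = 40): V_0 = 1/1.01·[0.3231·0.0000 + 0.6769·11.6618] = 7.8160

€7.82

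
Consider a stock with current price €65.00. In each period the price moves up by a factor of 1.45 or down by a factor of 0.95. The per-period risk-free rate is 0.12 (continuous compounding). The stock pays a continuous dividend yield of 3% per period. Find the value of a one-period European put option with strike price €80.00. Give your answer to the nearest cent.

Per-period risk-free factor R = e^0.12 = 1.1275; dividend-adjusted growth = e^(0.12−0.03) = 1.0942.
Risk-neutral probability p = (1.0942 − 0.95)/(1.45 − 0.95) = 0.1442/0.5000 = 0.2883
Terminal stock prices: S_u = 94.25, S_d = 61.75
Terminal payoffs (K − S): max(-14.25, 0) = 0, max(18.25, 0) = 18.25
Node 0 (S = 65): V_0 = e^(−0.12)·[0.2883·0.0000 + 0.7117·18.2500] = 11.5190

€11.52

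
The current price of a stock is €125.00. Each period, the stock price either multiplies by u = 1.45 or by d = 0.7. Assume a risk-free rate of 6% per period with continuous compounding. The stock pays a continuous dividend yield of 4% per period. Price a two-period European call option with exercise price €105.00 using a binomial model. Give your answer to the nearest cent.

€35.01

Per-period risk-free factor R = e^0.06 = 1.0618; dividend-adjusted growth = e^(0.06−0.04) = 1.0202.
Risk-neutral probability p = (1.0202 − 0.7)/(1.45 − 0.7) = 0.3202/0.7500 = 0.4269
Terminal stock prices: S_uu = 262.8, S_ud = 126.9, S_dd = 61.25
Terminal payoffs (S − K): max(157.8, 0) = 157.8, max(21.87, 0) = 21.87, max(-43.75, 0) = 0
Node u (S = 181.2): V_u = e^(−0.06)·[0.4269·157.8125 + 0.5731·21.8750] = 75.2578
Node d (S = 87.5): V_d = e^(−0.06)·[0.4269·21.8750 + 0.5731·0.0000] = 8.7953
Node 0 (S = 125): V_0 = e^(−0.06)·[0.4269·75.2578 + 0.5731·8.7953] = 35.0059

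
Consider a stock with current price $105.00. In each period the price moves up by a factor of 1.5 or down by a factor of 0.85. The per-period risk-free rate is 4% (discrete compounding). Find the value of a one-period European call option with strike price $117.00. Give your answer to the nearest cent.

Risk-neutral probability p = (1 + 0.04 − 0.85)/(1.5 − 0.85) = 0.1900/0.6500 = 0.2923
Terminal stock prices: S_u = 157.5, S_d = 89.25
Terminal payoffs (S − K): max(40.5, 0) = 40.5, max(-27.75, 0) = 0
Node 0 (S = 105): V_0 = 1/1.04·[0.2923·40.5000 + 0.7077·0.0000] = 11.3831

$11.38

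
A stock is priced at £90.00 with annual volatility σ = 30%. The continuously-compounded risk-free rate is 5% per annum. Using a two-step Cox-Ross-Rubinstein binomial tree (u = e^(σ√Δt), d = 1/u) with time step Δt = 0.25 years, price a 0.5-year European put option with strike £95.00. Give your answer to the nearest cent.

£9.23

CRR parameters: u = e^(σ√Δt) = e^(0.3·√0.25) = 1.1618, d = 1/u = 0.8607
Per-period rate: rΔt = 0.05·0.25 = 0.0125, so R = e^0.0125 = 1.0126
Risk-neutral probability p = (e^0.0125 − 0.8607)/(1.1618 − 0.8607) = 0.1519/0.3011 = 0.5043
Terminal stock prices: S_uu = 121.5, S_ud = 90, S_dd = 66.67
Terminal payoffs (K − S): max(-26.49, 0) = 0, max(5, 0) = 5, max(28.33, 0) = 28.33
Node u (S = 104.6): V_u = e^(−0.0125)·[0.5043·0.0000 + 0.4957·5.0000] = 2.4475
Node d (S = 77.46): V_d = e^(−0.0125)·[0.5043·5.0000 + 0.4957·28.3264] = 16.3562
Node 0 (S = 90): V_0 = e^(−0.0125)·[0.5043·2.4475 + 0.4957·16.3562] = 9.2254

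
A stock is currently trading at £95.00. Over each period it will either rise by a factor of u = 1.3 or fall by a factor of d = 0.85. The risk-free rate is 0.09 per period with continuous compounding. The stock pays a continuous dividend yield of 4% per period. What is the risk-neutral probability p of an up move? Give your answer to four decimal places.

Per-period risk-free factor R = e^0.09 = 1.0942; dividend-adjusted growth = e^(0.09−0.04) = 1.0513.
Risk-neutral probability p = (1.0513 − 0.85)/(1.3 − 0.85) = 0.2013/0.4500 = 0.4473

p = 0.4473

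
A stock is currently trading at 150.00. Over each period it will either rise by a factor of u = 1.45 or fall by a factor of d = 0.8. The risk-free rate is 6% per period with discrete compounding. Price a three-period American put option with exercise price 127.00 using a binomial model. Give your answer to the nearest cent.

Risk-neutral probability p = (1 + 0.06 − 0.8)/(1.45 − 0.8) = 0.2600/0.6500 = 0.4000
Terminal stock prices: S_uuu = 457.3, S_uud = 252.3, S_udd = 139.2, S_ddd = 76.8
Terminal payoffs (K − S): max(-330.3, 0) = 0, max(-125.3, 0) = 0, max(-12.2, 0) = 0, max(50.2, 0) = 50.2
Node uu (S = 315.4): continuation = 1/1.06·[0.4000·0.0000 + 0.6000·0.0000] = 0.0000; exercise value = 0.0000 ≤ continuation, so V_uu = 0.0000
Node ud (S = 174): continuation = 1/1.06·[0.4000·0.0000 + 0.6000·0.0000] = 0.0000; exercise value = 0.0000 ≤ continuation, so V_ud = 0.0000
Node dd (S = 96): continuation = 1/1.06·[0.4000·0.0000 + 0.6000·50.2000] = 28.4151; exercise value = 31.0000 > continuation, so V_dd = 31.0000 (exercise)
Node u (S = 217.5): continuation = 1/1.06·[0.4000·0.0000 + 0.6000·0.0000] = 0.0000; exercise value = 0.0000 ≤ continuation, so V_u = 0.0000
Node d (S = 120): continuation = 1/1.06·[0.4000·0.0000 + 0.6000·31.0000] = 17.5472; exercise value = 7.0000 ≤ continuation, so V_d = 17.5472
Node 0 (S = 150): continuation = 1/1.06·[0.4000·0.0000 + 0.6000·17.5472] = 9.9324; exercise value = 0.0000 ≤ continuation, so V_0 = 9.9324

9.93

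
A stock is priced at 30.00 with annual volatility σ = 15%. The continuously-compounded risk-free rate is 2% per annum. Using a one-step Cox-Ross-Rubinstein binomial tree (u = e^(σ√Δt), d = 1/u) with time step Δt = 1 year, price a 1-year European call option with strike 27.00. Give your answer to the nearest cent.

CRR parameters: u = e^(σ√Δt) = e^(0.15·√1) = 1.1618, d = 1/u = 0.8607
Per-period rate: rΔt = 0.02·1 = 0.02, so R = e^0.02 = 1.0202
Risk-neutral probability p = (e^0.02 − 0.8607)/(1.1618 − 0.8607) = 0.1595/0.3011 = 0.5297
Terminal stock prices: S_u = 34.86, S_d = 25.82
Terminal payoffs (S − K): max(7.855, 0) = 7.855, max(-1.179, 0) = 0
Node 0 (S = 30): V_0 = e^(−0.02)·[0.5297·7.8550 + 0.4703·0.0000] = 4.0781

4.08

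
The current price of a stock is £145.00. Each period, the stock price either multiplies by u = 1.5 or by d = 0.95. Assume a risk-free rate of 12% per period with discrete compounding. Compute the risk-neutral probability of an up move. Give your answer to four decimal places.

Risk-neutral probability p = (1 + 0.12 − 0.95)/(1.5 − 0.95) = 0.1700/0.5500 = 0.3091

p = 0.3091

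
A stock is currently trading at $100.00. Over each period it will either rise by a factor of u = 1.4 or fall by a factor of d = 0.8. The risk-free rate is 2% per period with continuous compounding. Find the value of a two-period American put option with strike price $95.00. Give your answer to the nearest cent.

$11.93

Risk-neutral probability p = (e^0.02 − 0.8)/(1.4 − 0.8) = 0.2202/0.6000 = 0.3670
Terminal stock prices: S_uu = 196, S_ud = 112, S_dd = 64
Terminal payoffs (K − S): max(-101, 0) = 0, max(-17, 0) = 0, max(31, 0) = 31
Node u (S = 140): continuation = e^(−0.02)·[0.3670·0.0000 + 0.6330·0.0000] = 0.0000; exercise value = 0.0000 ≤ continuation, so V_u = 0.0000
Node d (S = 80): continuation = e^(−0.02)·[0.3670·0.0000 + 0.6330·31.0000] = 19.2344; exercise value = 15.0000 ≤ continuation, so V_d = 19.2344
Node 0 (S = 100): continuation = e^(−0.02)·[0.3670·0.0000 + 0.6330·19.2344] = 11.9342; exercise value = 0.0000 ≤ continuation, so V_0 = 11.9342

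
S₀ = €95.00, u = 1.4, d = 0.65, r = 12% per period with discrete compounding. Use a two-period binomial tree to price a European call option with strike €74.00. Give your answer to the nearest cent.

Risk-neutral probability p = (1 + 0.12 − 0.65)/(1.4 − 0.65) = 0.4700/0.7500 = 0.6267
Terminal stock prices: S_uu = 186.2, S_ud = 86.45, S_dd = 40.14
Terminal payoffs (S − K): max(112.2, 0) = 112.2, max(12.45, 0) = 12.45, max(-33.86, 0) = 0
Node u (S = 133): V_u = 1/1.12·[0.6267·112.2000 + 0.3733·12.4500] = 66.9286
Node d (S = 61.75): V_d = 1/1.12·[0.6267·12.4500 + 0.3733·0.0000] = 6.9661
Node 0 (S = 95): V_0 = 1/1.12·[0.6267·66.9286 + 0.3733·6.9661] = 39.7702

€39.77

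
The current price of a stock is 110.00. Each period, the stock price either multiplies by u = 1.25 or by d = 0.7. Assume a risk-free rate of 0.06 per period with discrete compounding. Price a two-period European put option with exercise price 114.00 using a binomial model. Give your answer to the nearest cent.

Risk-neutral probability p = (1 + 0.06 − 0.7)/(1.25 − 0.7) = 0.3600/0.5500 = 0.6545
Terminal stock prices: S_uu = 171.9, S_ud = 96.25, S_dd = 53.9
Terminal payoffs (K − S): max(-57.88, 0) = 0, max(17.75, 0) = 17.75, max(60.1, 0) = 60.1
Node u (S = 137.5): V_u = 1/1.06·[0.6545·0.0000 + 0.3455·17.7500] = 5.7847
Node d (S = 77): V_d = 1/1.06·[0.6545·17.7500 + 0.3455·60.1000] = 30.5472
Node 0 (S = 110): V_0 = 1/1.06·[0.6545·5.7847 + 0.3455·30.5472] = 13.5274

13.53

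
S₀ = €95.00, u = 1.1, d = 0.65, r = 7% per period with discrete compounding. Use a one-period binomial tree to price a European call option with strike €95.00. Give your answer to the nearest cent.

€8.29

Risk-neutral probability p = (1 + 0.07 − 0.65)/(1.1 − 0.65) = 0.4200/0.4500 = 0.9333
Terminal stock prices: S_u = 104.5, S_d = 61.75
Terminal payoffs (S − K): max(9.5, 0) = 9.5, max(-33.25, 0) = 0
Node 0 (S = 95): V_0 = 1/1.07·[0.9333·9.5000 + 0.0667·0.0000] = 8.2866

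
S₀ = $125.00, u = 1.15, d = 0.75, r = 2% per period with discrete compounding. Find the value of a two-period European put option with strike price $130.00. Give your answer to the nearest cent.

$15.42

Risk-neutral probability p = (1 + 0.02 − 0.75)/(1.15 − 0.75) = 0.2700/0.4000 = 0.6750
Terminal stock prices: S_uu = 165.3, S_ud = 107.8, S_dd = 70.31
Terminal payoffs (K − S): max(-35.31, 0) = 0, max(22.19, 0) = 22.19, max(59.69, 0) = 59.69
Node u (S = 143.8): V_u = 1/1.02·[0.6750·0.0000 + 0.3250·22.1875] = 7.0695
Node d (S = 93.75): V_d = 1/1.02·[0.6750·22.1875 + 0.3250·59.6875] = 33.7010
Node 0 (S = 125): V_0 = 1/1.02·[0.6750·7.0695 + 0.3250·33.7010] = 15.4164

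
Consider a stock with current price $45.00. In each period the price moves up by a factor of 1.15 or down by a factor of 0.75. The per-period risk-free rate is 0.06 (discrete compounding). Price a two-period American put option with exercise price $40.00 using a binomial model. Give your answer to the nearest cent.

$1.51

Risk-neutral probability p = (1 + 0.06 − 0.75)/(1.15 − 0.75) = 0.3100/0.4000 = 0.7750
Terminal stock prices: S_uu = 59.51, S_ud = 38.81, S_dd = 25.31
Terminal payoffs (K − S): max(-19.51, 0) = 0, max(1.188, 0) = 1.188, max(14.69, 0) = 14.69
Node u (S = 51.75): continuation = 1/1.06·[0.7750·0.0000 + 0.2250·1.1875] = 0.2521; exercise value = 0.0000 ≤ continuation, so V_u = 0.2521
Node d (S = 33.75): continuation = 1/1.06·[0.7750·1.1875 + 0.2250·14.6875] = 3.9858; exercise value = 6.2500 > continuation, so V_d = 6.2500 (exercise)
Node 0 (S = 45): continuation = 1/1.06·[0.7750·0.2521 + 0.2250·6.2500] = 1.5109; exercise value = 0.0000 ≤ continuation, so V_0 = 1.5109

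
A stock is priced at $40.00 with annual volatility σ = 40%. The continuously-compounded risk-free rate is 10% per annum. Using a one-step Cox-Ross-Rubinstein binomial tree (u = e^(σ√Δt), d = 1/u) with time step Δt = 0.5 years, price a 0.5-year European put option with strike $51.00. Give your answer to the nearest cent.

CRR parameters: u = e^(σ√Δt) = e^(0.4·√0.5) = 1.3269, d = 1/u = 0.7536
Per-period rate: rΔt = 0.1·0.5 = 0.05, so R = e^0.05 = 1.0513
Risk-neutral probability p = (e^0.05 − 0.7536)/(1.3269 − 0.7536) = 0.2976/0.5733 = 0.5192
Terminal stock prices: S_u = 53.08, S_d = 30.15
Terminal payoffs (K − S): max(-2.076, 0) = 0, max(20.85, 0) = 20.85
Node 0 (S = 40): V_0 = e^(−0.05)·[0.5192·0.0000 + 0.4808·20.8545] = 9.5379

$9.54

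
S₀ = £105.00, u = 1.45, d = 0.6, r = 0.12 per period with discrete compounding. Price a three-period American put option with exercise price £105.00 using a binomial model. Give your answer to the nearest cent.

Risk-neutral probability p = (1 + 0.12 − 0.6)/(1.45 − 0.6) = 0.5200/0.8500 = 0.6118
Terminal stock prices: S_uuu = 320.1, S_uud = 132.5, S_udd = 54.81, S_ddd = 22.68
Terminal payoffs (K − S): max(-215.1, 0) = 0, max(-27.46, 0) = 0, max(50.19, 0) = 50.19, max(82.32, 0) = 82.32
Node uu (S = 220.8): continuation = 1/1.12·[0.6118·0.0000 + 0.3882·0.0000] = 0.0000; exercise value = 0.0000 ≤ continuation, so V_uu = 0.0000
Node ud (S = 91.35): continuation = 1/1.12·[0.6118·0.0000 + 0.3882·50.1900] = 17.3978; exercise value = 13.6500 ≤ continuation, so V_ud = 17.3978
Node dd (S = 37.8): continuation = 1/1.12·[0.6118·50.1900 + 0.3882·82.3200] = 55.9500; exercise value = 67.2000 > continuation, so V_dd = 67.2000 (exercise)
Node u (S = 152.2): continuation = 1/1.12·[0.6118·0.0000 + 0.3882·17.3978] = 6.0307; exercise value = 0.0000 ≤ continuation, so V_u = 6.0307
Node d (S = 63): continuation = 1/1.12·[0.6118·17.3978 + 0.3882·67.2000] = 32.7971; exercise value = 42.0000 > continuation, so V_d = 42.0000 (exercise)
Node 0 (S = 105): continuation = 1/1.12·[0.6118·6.0307 + 0.3882·42.0000] = 17.8529; exercise value = 0.0000 ≤ continuation, so V_0 = 17.8529

£17.85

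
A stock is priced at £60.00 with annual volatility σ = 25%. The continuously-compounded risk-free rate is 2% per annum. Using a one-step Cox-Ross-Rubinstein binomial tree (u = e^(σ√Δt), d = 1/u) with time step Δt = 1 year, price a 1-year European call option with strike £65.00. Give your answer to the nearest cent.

CRR parameters: u = e^(σ√Δt) = e^(0.25·√1) = 1.2840, d = 1/u = 0.7788
Per-period rate: rΔt = 0.02·1 = 0.02, so R = e^0.02 = 1.0202
Risk-neutral probability p = (e^0.02 − 0.7788)/(1.2840 − 0.7788) = 0.2414/0.5052 = 0.4778
Terminal stock prices: S_u = 77.04, S_d = 46.73
Terminal payoffs (S − K): max(12.04, 0) = 12.04, max(-18.27, 0) = 0
Node 0 (S = 60): V_0 = e^(−0.02)·[0.4778·12.0415 + 0.5222·0.0000] = 5.6396

£5.64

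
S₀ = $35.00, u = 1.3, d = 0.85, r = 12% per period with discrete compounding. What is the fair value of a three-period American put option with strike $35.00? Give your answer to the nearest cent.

Risk-neutral probability p = (1 + 0.12 − 0.85)/(1.3 − 0.85) = 0.2700/0.4500 = 0.6000
Terminal stock prices: S_uuu = 76.89, S_uud = 50.28, S_udd = 32.87, S_ddd = 21.49
Terminal payoffs (K − S): max(-41.89, 0) = 0, max(-15.28, 0) = 0, max(2.126, 0) = 2.126, max(13.51, 0) = 13.51
Node uu (S = 59.15): continuation = 1/1.12·[0.6000·0.0000 + 0.4000·0.0000] = 0.0000; exercise value = 0.0000 ≤ continuation, so V_uu = 0.0000
Node ud (S = 38.67): continuation = 1/1.12·[0.6000·0.0000 + 0.4000·2.1263] = 0.7594; exercise value = 0.0000 ≤ continuation, so V_ud = 0.7594
Node dd (S = 25.29): continuation = 1/1.12·[0.6000·2.1263 + 0.4000·13.5056] = 5.9625; exercise value = 9.7125 > continuation, so V_dd = 9.7125 (exercise)
Node u (S = 45.5): continuation = 1/1.12·[0.6000·0.0000 + 0.4000·0.7594] = 0.2712; exercise value = 0.0000 ≤ continuation, so V_u = 0.2712
Node d (S = 29.75): continuation = 1/1.12·[0.6000·0.7594 + 0.4000·9.7125] = 3.8756; exercise value = 5.2500 > continuation, so V_d = 5.2500 (exercise)
Node 0 (S = 35): continuation = 1/1.12·[0.6000·0.2712 + 0.4000·5.2500] = 2.0203; exercise value = 0.0000 ≤ continuation, so V_0 = 2.0203

$2.02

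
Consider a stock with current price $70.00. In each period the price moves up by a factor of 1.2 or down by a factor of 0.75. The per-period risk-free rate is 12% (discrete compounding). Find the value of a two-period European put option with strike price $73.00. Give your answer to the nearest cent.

$3.18

Risk-neutral probability p = (1 + 0.12 − 0.75)/(1.2 − 0.75) = 0.3700/0.4500 = 0.8222
Terminal stock prices: S_uu = 100.8, S_ud = 63, S_dd = 39.38
Terminal payoffs (K − S): max(-27.8, 0) = 0, max(10, 0) = 10, max(33.62, 0) = 33.62
Node u (S = 84): V_u = 1/1.12·[0.8222·0.0000 + 0.1778·10.0000] = 1.5873
Node d (S = 52.5): V_d = 1/1.12·[0.8222·10.0000 + 0.1778·33.6250] = 12.6786
Node 0 (S = 70): V_0 = 1/1.12·[0.8222·1.5873 + 0.1778·12.6786] = 3.1778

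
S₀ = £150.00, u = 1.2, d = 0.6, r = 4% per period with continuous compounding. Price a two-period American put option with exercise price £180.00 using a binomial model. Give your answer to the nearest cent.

£35.90

Risk-neutral probability p = (e^0.04 − 0.6)/(1.2 − 0.6) = 0.4408/0.6000 = 0.7347
Terminal stock prices: S_uu = 216, S_ud = 108, S_dd = 54
Terminal payoffs (K − S): max(-36, 0) = 0, max(72, 0) = 72, max(126, 0) = 126
Node u (S = 180): continuation = e^(−0.04)·[0.7347·0.0000 + 0.2653·72.0000] = 18.3537; exercise value = 0.0000 ≤ continuation, so V_u = 18.3537
Node d (S = 90): continuation = e^(−0.04)·[0.7347·72.0000 + 0.2653·126.0000] = 82.9421; exercise value = 90.0000 > continuation, so V_d = 90.0000 (exercise)
Node 0 (S = 150): continuation = e^(−0.04)·[0.7347·18.3537 + 0.2653·90.0000] = 35.8975; exercise value = 30.0000 ≤ continuation, so V_0 = 35.8975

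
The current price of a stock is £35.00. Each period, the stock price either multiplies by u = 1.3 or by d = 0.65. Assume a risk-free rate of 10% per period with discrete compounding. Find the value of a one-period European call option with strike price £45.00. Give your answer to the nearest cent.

Risk-neutral probability p = (1 + 0.1 − 0.65)/(1.3 − 0.65) = 0.4500/0.6500 = 0.6923
Terminal stock prices: S_u = 45.5, S_d = 22.75
Terminal payoffs (S − K): max(0.5, 0) = 0.5, max(-22.25, 0) = 0
Node 0 (S = 35): V_0 = 1/1.1·[0.6923·0.5000 + 0.3077·0.0000] = 0.3147

£0.31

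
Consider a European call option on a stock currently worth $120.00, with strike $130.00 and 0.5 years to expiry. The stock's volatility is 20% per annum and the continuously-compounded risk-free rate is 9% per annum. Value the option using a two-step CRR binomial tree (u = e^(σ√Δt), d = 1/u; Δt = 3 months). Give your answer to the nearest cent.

$5.49

CRR parameters: u = e^(σ√Δt) = e^(0.2·√0.25) = 1.1052, d = 1/u = 0.9048
Per-period rate: rΔt = 0.09·0.25 = 0.0225, so R = e^0.0225 = 1.0228
Risk-neutral probability p = (e^0.0225 − 0.9048)/(1.1052 − 0.9048) = 0.1179/0.2003 = 0.5886
Terminal stock prices: S_uu = 146.6, S_ud = 120, S_dd = 98.25
Terminal payoffs (S − K): max(16.57, 0) = 16.57, max(-10, 0) = 0, max(-31.75, 0) = 0
Node u (S = 132.6): V_u = e^(−0.0225)·[0.5886·16.5683 + 0.4114·0.0000] = 9.5353
Node d (S = 108.6): V_d = e^(−0.0225)·[0.5886·0.0000 + 0.4114·0.0000] = 0.0000
Node 0 (S = 120): V_0 = e^(−0.0225)·[0.5886·9.5353 + 0.4114·0.0000] = 5.4876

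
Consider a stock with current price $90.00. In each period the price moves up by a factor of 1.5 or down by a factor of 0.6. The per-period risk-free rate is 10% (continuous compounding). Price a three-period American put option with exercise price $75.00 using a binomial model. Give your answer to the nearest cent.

$10.94

Risk-neutral probability p = (e^0.1 − 0.6)/(1.5 − 0.6) = 0.5052/0.9000 = 0.5613
Terminal stock prices: S_uuu = 303.8, S_uud = 121.5, S_udd = 48.6, S_ddd = 19.44
Terminal payoffs (K − S): max(-228.8, 0) = 0, max(-46.5, 0) = 0, max(26.4, 0) = 26.4, max(55.56, 0) = 55.56
Node uu (S = 202.5): continuation = e^(−0.1)·[0.5613·0.0000 + 0.4387·0.0000] = 0.0000; exercise value = 0.0000 ≤ continuation, so V_uu = 0.0000
Node ud (S = 81): continuation = e^(−0.1)·[0.5613·0.0000 + 0.4387·26.4000] = 10.4795; exercise value = 0.0000 ≤ continuation, so V_ud = 10.4795
Node dd (S = 32.4): continuation = e^(−0.1)·[0.5613·26.4000 + 0.4387·55.5600] = 35.4628; exercise value = 42.6000 > continuation, so V_dd = 42.6000 (exercise)
Node u (S = 135): continuation = e^(−0.1)·[0.5613·0.0000 + 0.4387·10.4795] = 4.1599; exercise value = 0.0000 ≤ continuation, so V_u = 4.1599
Node d (S = 54): continuation = e^(−0.1)·[0.5613·10.4795 + 0.4387·42.6000] = 22.2325; exercise value = 21.0000 ≤ continuation, so V_d = 22.2325
Node 0 (S = 90): continuation = e^(−0.1)·[0.5613·4.1599 + 0.4387·22.2325] = 10.9380; exercise value = 0.0000 ≤ continuation, so V_0 = 10.9380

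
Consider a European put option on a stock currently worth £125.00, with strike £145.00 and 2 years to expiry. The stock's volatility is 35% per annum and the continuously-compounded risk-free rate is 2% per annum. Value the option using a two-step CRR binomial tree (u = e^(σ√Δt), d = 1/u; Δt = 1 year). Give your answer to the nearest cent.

£34.32

CRR parameters: u = e^(σ√Δt) = e^(0.35·√1) = 1.4191, d = 1/u = 0.7047
Per-period rate: rΔt = 0.02·1 = 0.02, so R = e^0.02 = 1.0202
Risk-neutral probability p = (e^0.02 − 0.7047)/(1.4191 − 0.7047) = 0.3155/0.7144 = 0.4417
Terminal stock prices: S_uu = 251.7, S_ud = 125, S_dd = 62.07
Terminal payoffs (K − S): max(-106.7, 0) = 0, max(20, 0) = 20, max(82.93, 0) = 82.93
Node u (S = 177.4): V_u = e^(−0.02)·[0.4417·0.0000 + 0.5583·20.0000] = 10.9457
Node d (S = 88.09): V_d = e^(−0.02)·[0.4417·20.0000 + 0.5583·82.9268] = 54.0428
Node 0 (S = 125): V_0 = e^(−0.02)·[0.4417·10.9457 + 0.5583·54.0428] = 34.3153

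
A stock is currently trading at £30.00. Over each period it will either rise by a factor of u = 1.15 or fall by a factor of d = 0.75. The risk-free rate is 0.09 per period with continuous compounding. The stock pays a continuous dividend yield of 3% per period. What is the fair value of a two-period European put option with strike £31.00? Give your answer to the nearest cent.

£2.04

Per-period risk-free factor R = e^0.09 = 1.0942; dividend-adjusted growth = e^(0.09−0.03) = 1.0618.
Risk-neutral probability p = (1.0618 − 0.75)/(1.15 − 0.75) = 0.3118/0.4000 = 0.7796
Terminal stock prices: S_uu = 39.67, S_ud = 25.88, S_dd = 16.88
Terminal payoffs (K − S): max(-8.675, 0) = 0, max(5.125, 0) = 5.125, max(14.12, 0) = 14.12
Node u (S = 34.5): V_u = e^(−0.09)·[0.7796·0.0000 + 0.2204·5.1250] = 1.0324
Node d (S = 22.5): V_d = e^(−0.09)·[0.7796·5.1250 + 0.2204·14.1250] = 6.4968
Node 0 (S = 30): V_0 = e^(−0.09)·[0.7796·1.0324 + 0.2204·6.4968] = 2.0443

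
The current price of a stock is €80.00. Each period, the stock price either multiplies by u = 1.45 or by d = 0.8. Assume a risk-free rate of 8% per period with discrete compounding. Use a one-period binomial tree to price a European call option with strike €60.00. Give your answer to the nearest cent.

Risk-neutral probability p = (1 + 0.08 − 0.8)/(1.45 − 0.8) = 0.2800/0.6500 = 0.4308
Terminal stock prices: S_u = 116, S_d = 64
Terminal payoffs (S − K): max(56, 0) = 56, max(4, 0) = 4
Node 0 (S = 80): V_0 = 1/1.08·[0.4308·56.0000 + 0.5692·4.0000] = 24.4444

€24.44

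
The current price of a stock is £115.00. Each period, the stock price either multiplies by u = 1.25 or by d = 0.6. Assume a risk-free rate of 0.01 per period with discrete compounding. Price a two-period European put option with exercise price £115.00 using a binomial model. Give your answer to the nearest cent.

£22.96

Risk-neutral probability p = (1 + 0.01 − 0.6)/(1.25 − 0.6) = 0.4100/0.6500 = 0.6308
Terminal stock prices: S_uu = 179.7, S_ud = 86.25, S_dd = 41.4
Terminal payoffs (K − S): max(-64.69, 0) = 0, max(28.75, 0) = 28.75, max(73.6, 0) = 73.6
Node u (S = 143.8): V_u = 1/1.01·[0.6308·0.0000 + 0.3692·28.7500] = 10.5103
Node d (S = 69): V_d = 1/1.01·[0.6308·28.7500 + 0.3692·73.6000] = 44.8614
Node 0 (S = 115): V_0 = 1/1.01·[0.6308·10.5103 + 0.3692·44.8614] = 22.9641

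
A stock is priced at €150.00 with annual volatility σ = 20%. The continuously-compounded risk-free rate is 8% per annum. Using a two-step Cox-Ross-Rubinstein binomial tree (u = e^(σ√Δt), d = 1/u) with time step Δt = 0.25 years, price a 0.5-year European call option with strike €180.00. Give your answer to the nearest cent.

€1.02

CRR parameters: u = e^(σ√Δt) = e^(0.2·√0.25) = 1.1052, d = 1/u = 0.9048
Per-period rate: rΔt = 0.08·0.25 = 0.02, so R = e^0.02 = 1.0202
Risk-neutral probability p = (e^0.02 − 0.9048)/(1.1052 − 0.9048) = 0.1154/0.2003 = 0.5759
Terminal stock prices: S_uu = 183.2, S_ud = 150, S_dd = 122.8
Terminal payoffs (S − K): max(3.21, 0) = 3.21, max(-30, 0) = 0, max(-57.19, 0) = 0
Node u (S = 165.8): V_u = e^(−0.02)·[0.5759·3.2104 + 0.4241·0.0000] = 1.8121
Node d (S = 135.7): V_d = e^(−0.02)·[0.5759·0.0000 + 0.4241·0.0000] = 0.0000
Node 0 (S = 150): V_0 = e^(−0.02)·[0.5759·1.8121 + 0.4241·0.0000] = 1.0229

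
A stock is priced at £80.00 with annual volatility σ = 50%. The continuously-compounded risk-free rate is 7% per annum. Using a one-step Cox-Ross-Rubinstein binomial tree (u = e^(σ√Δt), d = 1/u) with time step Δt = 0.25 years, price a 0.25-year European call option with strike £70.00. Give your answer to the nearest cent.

CRR parameters: u = e^(σ√Δt) = e^(0.5·√0.25) = 1.2840, d = 1/u = 0.7788
Per-period rate: rΔt = 0.07·0.25 = 0.0175, so R = e^0.0175 = 1.0177
Risk-neutral probability p = (e^0.0175 − 0.7788)/(1.2840 − 0.7788) = 0.2389/0.5052 = 0.4728
Terminal stock prices: S_u = 102.7, S_d = 62.3
Terminal payoffs (S − K): max(32.72, 0) = 32.72, max(-7.696, 0) = 0
Node 0 (S = 80): V_0 = e^(−0.0175)·[0.4728·32.7220 + 0.5272·0.0000] = 15.2015

£15.20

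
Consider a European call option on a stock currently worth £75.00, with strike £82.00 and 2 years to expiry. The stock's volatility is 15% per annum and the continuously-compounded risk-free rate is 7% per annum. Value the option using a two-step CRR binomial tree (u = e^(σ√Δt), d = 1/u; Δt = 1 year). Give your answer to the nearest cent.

£8.27

CRR parameters: u = e^(σ√Δt) = e^(0.15·√1) = 1.1618, d = 1/u = 0.8607
Per-period rate: rΔt = 0.07·1 = 0.07, so R = e^0.07 = 1.0725
Risk-neutral probability p = (e^0.07 − 0.8607)/(1.1618 − 0.8607) = 0.2118/0.3011 = 0.7034
Terminal stock prices: S_uu = 101.2, S_ud = 75, S_dd = 55.56
Terminal payoffs (S − K): max(19.24, 0) = 19.24, max(-7, 0) = 0, max(-26.44, 0) = 0
Node u (S = 87.14): V_u = e^(−0.07)·[0.7034·19.2394 + 0.2966·0.0000] = 12.6174
Node d (S = 64.55): V_d = e^(−0.07)·[0.7034·0.0000 + 0.2966·0.0000] = 0.0000
Node 0 (S = 75): V_0 = e^(−0.07)·[0.7034·12.6174 + 0.2966·0.0000] = 8.2746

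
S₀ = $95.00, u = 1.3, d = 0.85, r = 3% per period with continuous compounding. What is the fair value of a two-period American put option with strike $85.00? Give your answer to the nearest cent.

Risk-neutral probability p = (e^0.03 − 0.85)/(1.3 − 0.85) = 0.1805/0.4500 = 0.4010
Terminal stock prices: S_uu = 160.6, S_ud = 105, S_dd = 68.64
Terminal payoffs (K − S): max(-75.55, 0) = 0, max(-19.97, 0) = 0, max(16.36, 0) = 16.36
Node u (S = 123.5): continuation = e^(−0.03)·[0.4010·0.0000 + 0.5990·0.0000] = 0.0000; exercise value = 0.0000 ≤ continuation, so V_u = 0.0000
Node d (S = 80.75): continuation = e^(−0.03)·[0.4010·0.0000 + 0.5990·16.3625] = 9.5113; exercise value = 4.2500 ≤ continuation, so V_d = 9.5113
Node 0 (S = 95): continuation = e^(−0.03)·[0.4010·0.0000 + 0.5990·9.5113] = 5.5288; exercise value = 0.0000 ≤ continuation, so V_0 = 5.5288

$5.53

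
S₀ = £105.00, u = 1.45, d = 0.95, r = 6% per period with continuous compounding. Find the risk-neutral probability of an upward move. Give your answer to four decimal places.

Risk-neutral probability p = (e^0.06 − 0.95)/(1.45 − 0.95) = 0.1118/0.5000 = 0.2237

p = 0.2237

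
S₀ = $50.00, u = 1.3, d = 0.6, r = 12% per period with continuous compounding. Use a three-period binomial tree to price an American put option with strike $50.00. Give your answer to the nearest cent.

$5.98

Risk-neutral probability p = (e^0.12 − 0.6)/(1.3 − 0.6) = 0.5275/0.7000 = 0.7536
Terminal stock prices: S_uuu = 109.9, S_uud = 50.7, S_udd = 23.4, S_ddd = 10.8
Terminal payoffs (K − S): max(-59.85, 0) = 0, max(-0.7, 0) = 0, max(26.6, 0) = 26.6, max(39.2, 0) = 39.2
Node uu (S = 84.5): continuation = e^(−0.12)·[0.7536·0.0000 + 0.2464·0.0000] = 0.0000; exercise value = 0.0000 ≤ continuation, so V_uu = 0.0000
Node ud (S = 39): continuation = e^(−0.12)·[0.7536·0.0000 + 0.2464·26.6000] = 5.8139; exercise value = 11.0000 > continuation, so V_ud = 11.0000 (exercise)
Node dd (S = 18): continuation = e^(−0.12)·[0.7536·26.6000 + 0.2464·39.2000] = 26.3460; exercise value = 32.0000 > continuation, so V_dd = 32.0000 (exercise)
Node u (S = 65): continuation = e^(−0.12)·[0.7536·0.0000 + 0.2464·11.0000] = 2.4042; exercise value = 0.0000 ≤ continuation, so V_u = 2.4042
Node d (S = 30): continuation = e^(−0.12)·[0.7536·11.0000 + 0.2464·32.0000] = 14.3460; exercise value = 20.0000 > continuation, so V_d = 20.0000 (exercise)
Node 0 (S = 50): continuation = e^(−0.12)·[0.7536·2.4042 + 0.2464·20.0000] = 5.9782; exercise value = 0.0000 ≤ continuation, so V_0 = 5.9782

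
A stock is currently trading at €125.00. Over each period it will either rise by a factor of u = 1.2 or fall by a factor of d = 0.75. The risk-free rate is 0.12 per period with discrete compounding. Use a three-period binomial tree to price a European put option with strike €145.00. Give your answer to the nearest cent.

€6.30

Risk-neutral probability p = (1 + 0.12 − 0.75)/(1.2 − 0.75) = 0.3700/0.4500 = 0.8222
Terminal stock prices: S_uuu = 216, S_uud = 135, S_udd = 84.38, S_ddd = 52.73
Terminal payoffs (K − S): max(-71, 0) = 0, max(10, 0) = 10, max(60.62, 0) = 60.62, max(92.27, 0) = 92.27
Node uu (S = 180): V_uu = 1/1.12·[0.8222·0.0000 + 0.1778·10.0000] = 1.5873
Node ud (S = 112.5): V_ud = 1/1.12·[0.8222·10.0000 + 0.1778·60.6250] = 16.9643
Node dd (S = 70.31): V_dd = 1/1.12·[0.8222·60.6250 + 0.1778·92.2656] = 59.1518
Node u (S = 150): V_u = 1/1.12·[0.8222·1.5873 + 0.1778·16.9643] = 3.8580
Node d (S = 93.75): V_d = 1/1.12·[0.8222·16.9643 + 0.1778·59.1518] = 21.8431
Node 0 (S = 125): V_0 = 1/1.12·[0.8222·3.8580 + 0.1778·21.8431] = 6.2994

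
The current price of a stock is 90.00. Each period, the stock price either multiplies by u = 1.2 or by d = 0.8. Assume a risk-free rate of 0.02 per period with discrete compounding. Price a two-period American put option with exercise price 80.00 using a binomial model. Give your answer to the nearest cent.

4.36

Risk-neutral probability p = (1 + 0.02 − 0.8)/(1.2 − 0.8) = 0.2200/0.4000 = 0.5500
Terminal stock prices: S_uu = 129.6, S_ud = 86.4, S_dd = 57.6
Terminal payoffs (K − S): max(-49.6, 0) = 0, max(-6.4, 0) = 0, max(22.4, 0) = 22.4
Node u (S = 108): continuation = 1/1.02·[0.5500·0.0000 + 0.4500·0.0000] = 0.0000; exercise value = 0.0000 ≤ continuation, so V_u = 0.0000
Node d (S = 72): continuation = 1/1.02·[0.5500·0.0000 + 0.4500·22.4000] = 9.8824; exercise value = 8.0000 ≤ continuation, so V_d = 9.8824
Node 0 (S = 90): continuation = 1/1.02·[0.5500·0.0000 + 0.4500·9.8824] = 4.3599; exercise value = 0.0000 ≤ continuation, so V_0 = 4.3599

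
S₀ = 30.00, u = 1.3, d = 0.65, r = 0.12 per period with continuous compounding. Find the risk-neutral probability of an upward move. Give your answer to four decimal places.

p = 0.7346

Risk-neutral probability p = (e^0.12 − 0.65)/(1.3 − 0.65) = 0.4775/0.6500 = 0.7346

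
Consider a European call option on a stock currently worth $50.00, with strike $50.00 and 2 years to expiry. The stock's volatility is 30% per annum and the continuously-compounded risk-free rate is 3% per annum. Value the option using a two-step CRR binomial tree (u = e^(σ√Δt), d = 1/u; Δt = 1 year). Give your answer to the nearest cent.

$8.76

CRR parameters: u = e^(σ√Δt) = e^(0.3·√1) = 1.3499, d = 1/u = 0.7408
Per-period rate: rΔt = 0.03·1 = 0.03, so R = e^0.03 = 1.0305
Risk-neutral probability p = (e^0.03 − 0.7408)/(1.3499 − 0.7408) = 0.2896/0.6090 = 0.4756
Terminal stock prices: S_uu = 91.11, S_ud = 50, S_dd = 27.44
Terminal payoffs (S − K): max(41.11, 0) = 41.11, max(0, 0) = 0, max(-22.56, 0) = 0
Node u (S = 67.49): V_u = e^(−0.03)·[0.4756·41.1059 + 0.5244·0.0000] = 18.9707
Node d (S = 37.04): V_d = e^(−0.03)·[0.4756·0.0000 + 0.5244·0.0000] = 0.0000
Node 0 (S = 50): V_0 = e^(−0.03)·[0.4756·18.9707 + 0.5244·0.0000] = 8.7551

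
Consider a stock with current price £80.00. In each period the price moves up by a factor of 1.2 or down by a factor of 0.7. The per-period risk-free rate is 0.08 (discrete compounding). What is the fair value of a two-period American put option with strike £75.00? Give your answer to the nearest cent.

£5.44

Risk-neutral probability p = (1 + 0.08 − 0.7)/(1.2 − 0.7) = 0.3800/0.5000 = 0.7600
Terminal stock prices: S_uu = 115.2, S_ud = 67.2, S_dd = 39.2
Terminal payoffs (K − S): max(-40.2, 0) = 0, max(7.8, 0) = 7.8, max(35.8, 0) = 35.8
Node u (S = 96): continuation = 1/1.08·[0.7600·0.0000 + 0.2400·7.8000] = 1.7333; exercise value = 0.0000 ≤ continuation, so V_u = 1.7333
Node d (S = 56): continuation = 1/1.08·[0.7600·7.8000 + 0.2400·35.8000] = 13.4444; exercise value = 19.0000 > continuation, so V_d = 19.0000 (exercise)
Node 0 (S = 80): continuation = 1/1.08·[0.7600·1.7333 + 0.2400·19.0000] = 5.4420; exercise value = 0.0000 ≤ continuation, so V_0 = 5.4420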